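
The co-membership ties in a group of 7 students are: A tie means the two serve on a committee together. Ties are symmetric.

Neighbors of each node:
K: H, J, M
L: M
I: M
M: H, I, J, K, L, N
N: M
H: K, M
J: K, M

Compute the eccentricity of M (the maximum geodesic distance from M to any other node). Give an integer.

Distances from M: H:1, I:1, J:1, K:1, L:1, N:1.
The largest is 1 (to L, N, I, K, H, and J), so the eccentricity of M is 1.

1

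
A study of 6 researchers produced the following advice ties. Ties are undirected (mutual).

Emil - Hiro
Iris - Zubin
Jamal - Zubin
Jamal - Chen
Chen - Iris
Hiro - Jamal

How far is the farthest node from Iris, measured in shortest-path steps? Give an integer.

Distances from Iris: Chen:1, Emil:4, Hiro:3, Jamal:2, Zubin:1.
The largest is 4 (to Emil), so the eccentricity of Iris is 4.

4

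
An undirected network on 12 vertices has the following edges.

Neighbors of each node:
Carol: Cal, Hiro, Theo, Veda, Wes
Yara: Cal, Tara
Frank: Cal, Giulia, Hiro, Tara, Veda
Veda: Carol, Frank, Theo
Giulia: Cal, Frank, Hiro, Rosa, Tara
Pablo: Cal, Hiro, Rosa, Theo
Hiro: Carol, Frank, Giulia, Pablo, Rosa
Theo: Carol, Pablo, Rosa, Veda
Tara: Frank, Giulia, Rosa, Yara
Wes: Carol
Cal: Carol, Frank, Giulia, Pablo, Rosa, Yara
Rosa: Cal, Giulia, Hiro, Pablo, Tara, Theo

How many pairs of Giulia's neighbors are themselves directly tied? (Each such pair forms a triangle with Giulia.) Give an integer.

Giulia's neighbors: Cal, Frank, Hiro, Rosa, and Tara.
Neighbor pairs that are themselves tied: Giulia–Cal–Frank; Giulia–Cal–Rosa; Giulia–Frank–Hiro; Giulia–Frank–Tara; Giulia–Hiro–Rosa; Giulia–Rosa–Tara. Each forms one triangle with Giulia, for 6 in total.

6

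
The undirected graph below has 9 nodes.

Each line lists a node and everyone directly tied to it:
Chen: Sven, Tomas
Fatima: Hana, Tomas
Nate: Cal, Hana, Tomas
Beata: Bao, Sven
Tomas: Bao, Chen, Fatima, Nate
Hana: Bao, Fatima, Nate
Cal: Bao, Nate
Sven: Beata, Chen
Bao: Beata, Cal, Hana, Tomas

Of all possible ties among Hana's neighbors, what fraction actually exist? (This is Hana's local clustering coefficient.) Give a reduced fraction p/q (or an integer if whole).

Hana's neighbors: Bao, Fatima, and Nate (k = 3).
Possible neighbor pairs: C(3,2) = 3. Edges among them: none → e = 0.
Clustering(Hana) = 0/3 = 0.

0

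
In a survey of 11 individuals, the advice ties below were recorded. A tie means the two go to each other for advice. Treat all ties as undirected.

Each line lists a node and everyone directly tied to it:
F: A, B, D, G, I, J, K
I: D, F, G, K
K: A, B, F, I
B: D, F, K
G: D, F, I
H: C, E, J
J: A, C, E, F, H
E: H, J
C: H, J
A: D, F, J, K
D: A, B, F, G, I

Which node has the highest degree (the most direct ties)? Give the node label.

Degrees — A:4, B:3, C:2, D:5, E:2, F:7, G:3, H:3, I:4, J:5, K:4.
The maximum is 7, attained only by F.

F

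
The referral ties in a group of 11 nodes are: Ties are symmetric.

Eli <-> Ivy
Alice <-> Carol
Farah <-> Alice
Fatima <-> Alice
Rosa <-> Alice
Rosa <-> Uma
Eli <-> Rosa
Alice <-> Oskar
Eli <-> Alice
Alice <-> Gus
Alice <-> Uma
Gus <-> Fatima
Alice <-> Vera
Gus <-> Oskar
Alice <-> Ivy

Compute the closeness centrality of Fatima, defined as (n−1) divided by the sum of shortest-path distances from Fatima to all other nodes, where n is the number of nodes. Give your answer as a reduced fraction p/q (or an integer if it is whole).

5/9

Distances from Fatima: Alice:1, Carol:2, Eli:2, Farah:2, Gus:1, Ivy:2, Oskar:2, Rosa:2, Uma:2, Vera:2. Sum = 18.
n = 11, so closeness = 10/18 = 5/9.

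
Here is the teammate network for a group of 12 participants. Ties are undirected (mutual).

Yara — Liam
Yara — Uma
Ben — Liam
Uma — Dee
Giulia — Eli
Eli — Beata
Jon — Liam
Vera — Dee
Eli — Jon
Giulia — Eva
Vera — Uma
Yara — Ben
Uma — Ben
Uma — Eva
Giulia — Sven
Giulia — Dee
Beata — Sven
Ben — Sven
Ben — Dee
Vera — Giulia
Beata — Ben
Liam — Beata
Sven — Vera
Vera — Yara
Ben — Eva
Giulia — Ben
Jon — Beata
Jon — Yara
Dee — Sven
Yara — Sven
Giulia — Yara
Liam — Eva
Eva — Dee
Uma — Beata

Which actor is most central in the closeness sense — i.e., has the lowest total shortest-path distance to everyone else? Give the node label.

Farness (sum of distances to all others) for each node — Beata:16, Ben:14, Dee:17, Eli:19, Eva:17, Giulia:15, Jon:19, Liam:17, Sven:16, Uma:16, Vera:17, Yara:15.
The smallest farness is 14, for Ben, so Ben has the highest closeness.

Ben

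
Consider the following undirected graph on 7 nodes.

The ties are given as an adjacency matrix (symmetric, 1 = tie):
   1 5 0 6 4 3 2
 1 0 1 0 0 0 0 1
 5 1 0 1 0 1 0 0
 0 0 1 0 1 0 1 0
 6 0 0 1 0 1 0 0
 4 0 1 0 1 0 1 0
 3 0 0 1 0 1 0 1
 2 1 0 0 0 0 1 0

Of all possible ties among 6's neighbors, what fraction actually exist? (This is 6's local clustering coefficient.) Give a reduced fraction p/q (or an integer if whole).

6's neighbors: 0 and 4 (k = 2).
Possible neighbor pairs: C(2,2) = 1. Edges among them: none → e = 0.
Clustering(6) = 0/1.

0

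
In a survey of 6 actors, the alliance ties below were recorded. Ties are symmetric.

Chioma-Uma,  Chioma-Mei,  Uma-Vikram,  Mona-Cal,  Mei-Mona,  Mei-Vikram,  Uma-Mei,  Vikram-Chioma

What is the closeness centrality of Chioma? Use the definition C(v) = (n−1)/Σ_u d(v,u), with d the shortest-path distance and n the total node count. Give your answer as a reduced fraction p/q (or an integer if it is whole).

5/8

Distances from Chioma: Cal:3, Mei:1, Mona:2, Uma:1, Vikram:1. Sum = 8.
n = 6, so closeness = 5/8.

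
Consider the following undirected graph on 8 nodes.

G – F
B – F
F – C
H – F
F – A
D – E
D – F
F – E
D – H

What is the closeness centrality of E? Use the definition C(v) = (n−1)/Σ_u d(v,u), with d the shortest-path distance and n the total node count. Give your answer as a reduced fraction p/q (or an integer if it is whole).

7/12

Distances from E: A:2, B:2, C:2, D:1, F:1, G:2, H:2. Sum = 12.
n = 8, so closeness = 7/12.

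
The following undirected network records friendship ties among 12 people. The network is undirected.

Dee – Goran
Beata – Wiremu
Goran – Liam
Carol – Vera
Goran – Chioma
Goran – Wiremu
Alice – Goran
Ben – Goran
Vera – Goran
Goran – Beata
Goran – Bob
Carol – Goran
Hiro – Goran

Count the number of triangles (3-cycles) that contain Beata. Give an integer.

Beata's neighbors: Goran and Wiremu.
Neighbor pairs that are themselves tied: Beata–Goran–Wiremu. Each forms one triangle with Beata, for 1 in total.

1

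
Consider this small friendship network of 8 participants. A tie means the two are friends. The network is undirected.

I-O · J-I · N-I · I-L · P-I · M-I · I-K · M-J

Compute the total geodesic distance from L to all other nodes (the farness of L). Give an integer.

13

Distances from L: I:1, J:2, K:2, M:2, N:2, O:2, P:2.
Sum = 1 + 2 + 2 + 2 + 2 + 2 + 2 = 13.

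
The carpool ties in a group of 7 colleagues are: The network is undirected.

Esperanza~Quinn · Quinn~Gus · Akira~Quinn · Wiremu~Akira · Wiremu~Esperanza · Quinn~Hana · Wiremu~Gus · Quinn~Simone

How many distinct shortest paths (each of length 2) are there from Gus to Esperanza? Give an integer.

The shortest distance is 2. The length-2 paths are: Gus–Quinn–Esperanza; Gus–Wiremu–Esperanza.
That gives 2 distinct shortest paths.

2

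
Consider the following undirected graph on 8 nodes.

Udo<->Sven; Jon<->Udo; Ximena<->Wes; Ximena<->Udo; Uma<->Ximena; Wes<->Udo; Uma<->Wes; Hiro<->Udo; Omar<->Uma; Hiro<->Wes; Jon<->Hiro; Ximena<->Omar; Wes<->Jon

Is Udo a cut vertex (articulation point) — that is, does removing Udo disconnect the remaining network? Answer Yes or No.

Removing Udo leaves {Hiro, Jon, Omar, Uma, Wes, and Ximena} with no path to {Sven}, so the network splits into 2 components. Udo is a cut vertex.

Yes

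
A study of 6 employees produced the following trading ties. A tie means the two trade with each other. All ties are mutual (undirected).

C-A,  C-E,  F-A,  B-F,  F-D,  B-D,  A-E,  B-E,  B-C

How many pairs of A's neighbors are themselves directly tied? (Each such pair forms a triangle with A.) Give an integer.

1

A's neighbors: C, E, and F.
Neighbor pairs that are themselves tied: A–C–E. Each forms one triangle with A, for 1 in total.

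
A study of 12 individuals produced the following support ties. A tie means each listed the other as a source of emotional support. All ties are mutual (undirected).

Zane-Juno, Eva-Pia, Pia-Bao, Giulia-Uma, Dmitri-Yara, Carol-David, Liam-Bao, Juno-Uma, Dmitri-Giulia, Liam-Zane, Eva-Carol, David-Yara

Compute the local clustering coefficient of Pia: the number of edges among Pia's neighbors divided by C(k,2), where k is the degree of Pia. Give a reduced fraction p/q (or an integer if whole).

0

Pia's neighbors: Bao and Eva (k = 2).
Possible neighbor pairs: C(2,2) = 1. Edges among them: none → e = 0.
Clustering(Pia) = 0/1.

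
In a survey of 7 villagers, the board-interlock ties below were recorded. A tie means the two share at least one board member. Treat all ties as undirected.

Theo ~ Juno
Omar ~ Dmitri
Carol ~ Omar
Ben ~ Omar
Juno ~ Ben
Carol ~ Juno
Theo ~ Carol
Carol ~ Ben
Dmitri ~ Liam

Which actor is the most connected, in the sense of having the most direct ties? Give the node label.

Degrees — Ben:3, Carol:4, Dmitri:2, Juno:3, Liam:1, Omar:3, Theo:2.
The maximum is 4, attained only by Carol.

Carol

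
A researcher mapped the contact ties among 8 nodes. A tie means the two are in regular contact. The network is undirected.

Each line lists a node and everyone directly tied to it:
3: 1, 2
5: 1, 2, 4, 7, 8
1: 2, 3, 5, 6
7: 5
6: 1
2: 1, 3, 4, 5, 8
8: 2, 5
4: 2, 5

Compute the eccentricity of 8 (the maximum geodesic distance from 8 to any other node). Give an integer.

Distances from 8: 1:2, 2:1, 3:2, 4:2, 5:1, 6:3, 7:2.
The largest is 3 (to 6), so the eccentricity of 8 is 3.

3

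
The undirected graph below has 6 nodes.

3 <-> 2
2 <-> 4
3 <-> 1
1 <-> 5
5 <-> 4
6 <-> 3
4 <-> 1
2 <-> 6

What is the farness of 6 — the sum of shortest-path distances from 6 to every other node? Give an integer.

9

Distances from 6: 1:2, 2:1, 3:1, 4:2, 5:3.
Sum = 2 + 1 + 1 + 2 + 3 = 9.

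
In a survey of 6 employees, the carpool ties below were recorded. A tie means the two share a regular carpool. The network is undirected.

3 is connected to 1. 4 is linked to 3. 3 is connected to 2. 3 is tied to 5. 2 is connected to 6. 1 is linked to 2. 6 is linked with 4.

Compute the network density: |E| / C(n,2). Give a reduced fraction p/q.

7/15

There are 7 edges and 6 nodes, so the maximum possible is C(6,2) = 15.
Density = 7/15.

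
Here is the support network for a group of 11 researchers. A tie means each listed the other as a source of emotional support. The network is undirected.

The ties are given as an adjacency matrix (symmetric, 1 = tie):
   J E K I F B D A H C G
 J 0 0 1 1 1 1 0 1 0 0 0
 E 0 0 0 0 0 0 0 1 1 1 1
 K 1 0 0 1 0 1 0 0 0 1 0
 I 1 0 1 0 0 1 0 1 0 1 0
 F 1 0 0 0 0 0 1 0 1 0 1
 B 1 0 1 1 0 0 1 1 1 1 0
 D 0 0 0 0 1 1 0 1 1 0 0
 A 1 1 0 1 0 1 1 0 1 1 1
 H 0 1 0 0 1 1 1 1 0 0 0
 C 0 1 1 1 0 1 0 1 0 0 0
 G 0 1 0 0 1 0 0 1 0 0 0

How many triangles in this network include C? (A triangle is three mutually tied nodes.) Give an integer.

6

C's neighbors: A, B, E, I, and K.
Neighbor pairs that are themselves tied: C–A–B; C–A–E; C–A–I; C–B–I; C–B–K; C–I–K. Each forms one triangle with C, for 6 in total.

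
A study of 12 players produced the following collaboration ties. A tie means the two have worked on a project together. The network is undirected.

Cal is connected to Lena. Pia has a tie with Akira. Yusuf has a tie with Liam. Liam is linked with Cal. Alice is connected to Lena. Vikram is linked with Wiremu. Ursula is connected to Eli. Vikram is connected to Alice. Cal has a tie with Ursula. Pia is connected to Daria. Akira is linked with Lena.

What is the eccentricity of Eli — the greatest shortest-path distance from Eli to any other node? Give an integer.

Distances from Eli: Akira:4, Alice:4, Cal:2, Daria:6, Lena:3, Liam:3, Pia:5, Ursula:1, Vikram:5, Wiremu:6, Yusuf:4.
The largest is 6 (to Wiremu and Daria), so the eccentricity of Eli is 6.

6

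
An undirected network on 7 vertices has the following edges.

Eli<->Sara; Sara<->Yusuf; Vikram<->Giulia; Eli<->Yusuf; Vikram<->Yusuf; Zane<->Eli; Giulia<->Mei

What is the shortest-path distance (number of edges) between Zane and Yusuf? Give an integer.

One shortest route is Zane – Eli – Yusuf, which uses 2 edges, and Zane and Yusuf are not directly tied, so nothing shorter exists. So d(Zane,Yusuf) = 2.

2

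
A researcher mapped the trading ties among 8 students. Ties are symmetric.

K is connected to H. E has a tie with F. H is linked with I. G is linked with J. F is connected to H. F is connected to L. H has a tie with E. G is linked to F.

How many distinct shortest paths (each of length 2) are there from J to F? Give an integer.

1

The shortest distance is 2, and the only length-2 path is J–G–F. So there is exactly 1 shortest path.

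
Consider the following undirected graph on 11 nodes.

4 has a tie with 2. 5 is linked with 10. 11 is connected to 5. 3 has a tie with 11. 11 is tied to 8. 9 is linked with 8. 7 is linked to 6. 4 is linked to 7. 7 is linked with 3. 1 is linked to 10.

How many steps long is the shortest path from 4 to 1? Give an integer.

6

One shortest route is 4 – 7 – 3 – 11 – 5 – 10 – 1, which uses 6 edges, and at distance 5 from 4 we only reach {9, 10}, which does not include 1. So d(4,1) = 6.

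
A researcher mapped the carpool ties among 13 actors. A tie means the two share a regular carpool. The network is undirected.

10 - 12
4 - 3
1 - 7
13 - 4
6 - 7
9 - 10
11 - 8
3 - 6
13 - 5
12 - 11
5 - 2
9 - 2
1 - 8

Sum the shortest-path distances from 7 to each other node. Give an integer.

42

Distances from 7: 1:1, 2:6, 3:2, 4:3, 5:5, 6:1, 8:2, 9:6, 10:5, 11:3, 12:4, 13:4.
Sum = 1 + 6 + 2 + 3 + 5 + 1 + 2 + 6 + 5 + 3 + 4 + 4 = 42.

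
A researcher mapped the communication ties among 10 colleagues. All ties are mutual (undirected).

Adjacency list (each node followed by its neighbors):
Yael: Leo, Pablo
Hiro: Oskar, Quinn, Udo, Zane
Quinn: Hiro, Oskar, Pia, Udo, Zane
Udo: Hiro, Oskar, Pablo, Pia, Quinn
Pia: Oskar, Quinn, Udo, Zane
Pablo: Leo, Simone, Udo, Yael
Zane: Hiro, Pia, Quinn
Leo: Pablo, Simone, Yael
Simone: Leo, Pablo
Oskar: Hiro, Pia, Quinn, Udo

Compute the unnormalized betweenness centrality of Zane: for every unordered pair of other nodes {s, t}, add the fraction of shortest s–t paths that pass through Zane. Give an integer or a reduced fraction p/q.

1/4

Pairs whose geodesics pass through Zane — Pia–Hiro: 1/4.
All other pairs contribute 0.
Summing the contributions gives betweenness(Zane) = 1/4.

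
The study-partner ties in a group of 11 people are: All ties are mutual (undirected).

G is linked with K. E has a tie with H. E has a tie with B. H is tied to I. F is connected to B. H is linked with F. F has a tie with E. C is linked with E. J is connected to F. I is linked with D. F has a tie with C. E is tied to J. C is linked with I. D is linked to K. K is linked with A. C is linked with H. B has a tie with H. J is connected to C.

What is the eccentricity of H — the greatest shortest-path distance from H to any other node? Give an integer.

Distances from H: A:4, B:1, C:1, D:2, E:1, F:1, G:4, I:1, J:2, K:3.
The largest is 4 (to A and G), so the eccentricity of H is 4.

4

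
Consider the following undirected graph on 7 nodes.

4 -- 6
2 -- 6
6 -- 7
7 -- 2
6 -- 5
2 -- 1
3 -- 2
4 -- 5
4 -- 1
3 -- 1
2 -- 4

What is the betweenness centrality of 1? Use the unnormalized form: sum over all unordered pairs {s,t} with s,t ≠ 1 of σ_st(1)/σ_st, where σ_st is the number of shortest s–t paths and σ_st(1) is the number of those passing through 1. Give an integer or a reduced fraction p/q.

5/6

Pairs whose geodesics pass through 1 — 4–3: 1/2; 3–5: 1/3.
All other pairs contribute 0.
Summing the contributions gives betweenness(1) = 5/6.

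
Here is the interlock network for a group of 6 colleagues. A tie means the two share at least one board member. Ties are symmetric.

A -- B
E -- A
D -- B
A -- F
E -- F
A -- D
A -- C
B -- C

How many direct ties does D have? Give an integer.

D is directly tied to A and B. That is 2 neighbors, so the degree of D is 2.

2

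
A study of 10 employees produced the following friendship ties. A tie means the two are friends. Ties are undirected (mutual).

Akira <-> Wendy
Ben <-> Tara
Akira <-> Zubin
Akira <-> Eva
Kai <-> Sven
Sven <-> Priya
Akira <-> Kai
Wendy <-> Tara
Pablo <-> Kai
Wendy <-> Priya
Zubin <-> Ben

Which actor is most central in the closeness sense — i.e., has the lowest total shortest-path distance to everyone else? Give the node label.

Akira

Farness (sum of distances to all others) for each node — Akira:14, Ben:23, Eva:22, Kai:17, Pablo:25, Priya:20, Sven:21, Tara:21, Wendy:16, Zubin:19.
The smallest farness is 14, for Akira, so Akira has the highest closeness.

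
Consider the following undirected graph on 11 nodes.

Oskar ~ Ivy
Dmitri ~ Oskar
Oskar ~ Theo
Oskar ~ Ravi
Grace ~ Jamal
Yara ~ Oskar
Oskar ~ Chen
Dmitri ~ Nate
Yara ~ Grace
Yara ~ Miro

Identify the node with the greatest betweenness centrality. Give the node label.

Unnormalized betweenness of each node: Chen:0, Dmitri:9, Grace:9, Ivy:0, Jamal:0, Miro:0, Nate:0, Oskar:38, Ravi:0, Theo:0, Yara:23.
Oskar has the largest value, 38, making it the main broker — the node through which the most shortest paths run.

Oskar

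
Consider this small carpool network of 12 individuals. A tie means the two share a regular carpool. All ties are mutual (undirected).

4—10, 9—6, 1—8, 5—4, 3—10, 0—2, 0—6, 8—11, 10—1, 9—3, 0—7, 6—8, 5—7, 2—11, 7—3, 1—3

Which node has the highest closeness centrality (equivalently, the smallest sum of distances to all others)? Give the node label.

Farness (sum of distances to all others) for each node — 0:22, 1:22, 2:28, 3:20, 4:29, 5:28, 6:23, 7:21, 8:23, 9:24, 10:24, 11:28.
The smallest farness is 20, for 3, so 3 has the highest closeness.

3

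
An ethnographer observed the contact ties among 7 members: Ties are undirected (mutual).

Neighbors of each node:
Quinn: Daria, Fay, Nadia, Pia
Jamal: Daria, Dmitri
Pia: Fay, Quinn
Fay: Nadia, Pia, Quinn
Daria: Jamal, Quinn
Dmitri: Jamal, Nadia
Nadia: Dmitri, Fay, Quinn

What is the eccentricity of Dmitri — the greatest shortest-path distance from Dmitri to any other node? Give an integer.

3

Distances from Dmitri: Daria:2, Fay:2, Jamal:1, Nadia:1, Pia:3, Quinn:2.
The largest is 3 (to Pia), so the eccentricity of Dmitri is 3.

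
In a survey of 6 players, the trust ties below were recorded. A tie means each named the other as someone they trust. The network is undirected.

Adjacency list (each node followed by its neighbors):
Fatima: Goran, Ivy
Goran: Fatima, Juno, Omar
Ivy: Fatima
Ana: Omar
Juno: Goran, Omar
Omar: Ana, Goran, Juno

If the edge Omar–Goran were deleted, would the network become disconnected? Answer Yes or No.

No

Even without that edge, Omar still reaches Goran via Omar – Juno – Goran, so the network stays connected. Not a bridge.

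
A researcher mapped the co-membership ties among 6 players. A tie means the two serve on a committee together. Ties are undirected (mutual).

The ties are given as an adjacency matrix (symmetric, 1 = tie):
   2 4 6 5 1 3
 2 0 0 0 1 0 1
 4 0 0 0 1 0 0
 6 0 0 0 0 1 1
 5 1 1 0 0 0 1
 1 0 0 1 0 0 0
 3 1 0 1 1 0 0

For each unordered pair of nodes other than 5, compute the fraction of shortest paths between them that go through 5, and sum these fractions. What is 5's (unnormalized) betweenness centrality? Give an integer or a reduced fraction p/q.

4

Pairs whose geodesics pass through 5 — 2–4: 1; 4–6: 1; 4–1: 1; 4–3: 1.
All other pairs contribute 0.
Summing the contributions gives betweenness(5) = 4.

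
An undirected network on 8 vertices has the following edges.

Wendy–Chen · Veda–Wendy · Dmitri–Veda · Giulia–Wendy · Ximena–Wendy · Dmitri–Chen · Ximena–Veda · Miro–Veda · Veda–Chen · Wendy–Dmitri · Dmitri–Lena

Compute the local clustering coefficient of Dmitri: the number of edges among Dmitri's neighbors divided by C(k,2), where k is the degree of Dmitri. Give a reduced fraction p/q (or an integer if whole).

Dmitri's neighbors: Chen, Lena, Veda, and Wendy (k = 4).
Possible neighbor pairs: C(4,2) = 6. Edges among them: Chen–Veda, Chen–Wendy, Veda–Wendy → e = 3.
Clustering(Dmitri) = 3/6 = 1/2.

1/2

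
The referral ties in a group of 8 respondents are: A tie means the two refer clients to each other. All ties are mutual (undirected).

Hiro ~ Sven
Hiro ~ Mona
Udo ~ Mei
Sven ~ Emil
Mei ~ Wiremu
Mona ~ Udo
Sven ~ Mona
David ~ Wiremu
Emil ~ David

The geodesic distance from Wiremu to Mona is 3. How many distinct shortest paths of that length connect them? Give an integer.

The shortest distance is 3, and the only length-3 path is Wiremu–Mei–Udo–Mona. So there is exactly 1 shortest path.

1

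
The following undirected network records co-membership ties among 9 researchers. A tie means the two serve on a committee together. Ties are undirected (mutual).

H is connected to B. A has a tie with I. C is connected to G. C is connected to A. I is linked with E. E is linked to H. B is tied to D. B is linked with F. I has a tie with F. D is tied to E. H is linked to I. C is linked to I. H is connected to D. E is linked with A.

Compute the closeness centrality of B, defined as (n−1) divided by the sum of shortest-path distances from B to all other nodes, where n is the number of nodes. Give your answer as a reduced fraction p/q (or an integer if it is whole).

Distances from B: A:3, C:3, D:1, E:2, F:1, G:4, H:1, I:2. Sum = 17.
n = 9, so closeness = 8/17.

8/17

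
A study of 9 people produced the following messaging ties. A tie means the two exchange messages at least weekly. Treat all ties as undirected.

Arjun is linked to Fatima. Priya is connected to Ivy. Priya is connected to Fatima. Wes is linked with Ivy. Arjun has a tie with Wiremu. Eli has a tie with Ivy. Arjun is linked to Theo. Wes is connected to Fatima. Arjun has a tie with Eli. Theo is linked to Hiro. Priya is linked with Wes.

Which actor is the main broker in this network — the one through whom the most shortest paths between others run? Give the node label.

Unnormalized betweenness of each node: Arjun:18, Eli:4, Fatima:8, Hiro:0, Ivy:2, Priya:1/2, Theo:7, Wes:1/2, Wiremu:0.
Arjun has the largest value, 18, making it the main broker — the node through which the most shortest paths run.

Arjun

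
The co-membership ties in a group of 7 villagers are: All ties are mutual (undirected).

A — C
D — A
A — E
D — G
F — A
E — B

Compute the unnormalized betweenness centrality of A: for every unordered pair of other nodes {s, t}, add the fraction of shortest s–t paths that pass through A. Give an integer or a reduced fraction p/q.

Pairs whose geodesics pass through A — G–F: 1; G–C: 1; G–E: 1; G–B: 1; F–C: 1; F–E: 1; F–B: 1; F–D: 1; C–E: 1; C–B: 1; C–D: 1; E–D: 1; B–D: 1.
All other pairs contribute 0.
Summing the contributions gives betweenness(A) = 13.

13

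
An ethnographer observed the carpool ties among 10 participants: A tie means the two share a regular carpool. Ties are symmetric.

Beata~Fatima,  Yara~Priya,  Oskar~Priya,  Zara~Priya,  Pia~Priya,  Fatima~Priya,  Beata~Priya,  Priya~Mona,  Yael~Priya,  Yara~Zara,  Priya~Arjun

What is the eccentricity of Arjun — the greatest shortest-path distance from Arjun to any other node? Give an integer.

2

Distances from Arjun: Beata:2, Fatima:2, Mona:2, Oskar:2, Pia:2, Priya:1, Yael:2, Yara:2, Zara:2.
The largest is 2 (to Mona, Yara, Fatima, Oskar, Yael, Beata, Zara, and Pia), so the eccentricity of Arjun is 2.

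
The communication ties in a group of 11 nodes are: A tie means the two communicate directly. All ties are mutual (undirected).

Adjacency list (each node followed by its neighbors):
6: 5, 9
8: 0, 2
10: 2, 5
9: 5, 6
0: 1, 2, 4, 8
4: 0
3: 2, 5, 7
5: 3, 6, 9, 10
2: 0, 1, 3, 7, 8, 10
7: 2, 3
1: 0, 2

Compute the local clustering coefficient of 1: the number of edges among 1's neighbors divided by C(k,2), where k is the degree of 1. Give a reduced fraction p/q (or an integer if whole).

1's neighbors: 0 and 2 (k = 2).
Possible neighbor pairs: C(2,2) = 1. Edges among them: 0–2 → e = 1.
Clustering(1) = 1/1.

1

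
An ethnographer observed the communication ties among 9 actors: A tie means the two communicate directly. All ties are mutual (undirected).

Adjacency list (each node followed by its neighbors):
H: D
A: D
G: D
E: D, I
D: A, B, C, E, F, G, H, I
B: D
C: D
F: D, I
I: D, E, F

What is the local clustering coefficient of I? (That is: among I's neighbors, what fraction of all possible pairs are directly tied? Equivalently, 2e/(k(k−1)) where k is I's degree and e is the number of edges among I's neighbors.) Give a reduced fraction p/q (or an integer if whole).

2/3

I's neighbors: D, E, and F (k = 3).
Possible neighbor pairs: C(3,2) = 3. Edges among them: D–E, D–F → e = 2.
Clustering(I) = 2/3.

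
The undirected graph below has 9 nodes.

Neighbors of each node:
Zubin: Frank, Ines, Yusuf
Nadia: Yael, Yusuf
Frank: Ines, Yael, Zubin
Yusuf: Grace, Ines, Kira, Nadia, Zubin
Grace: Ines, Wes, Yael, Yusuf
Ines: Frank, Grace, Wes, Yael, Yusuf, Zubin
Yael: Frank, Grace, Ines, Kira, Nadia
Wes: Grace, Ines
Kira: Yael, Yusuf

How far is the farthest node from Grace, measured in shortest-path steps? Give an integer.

Distances from Grace: Frank:2, Ines:1, Kira:2, Nadia:2, Wes:1, Yael:1, Yusuf:1, Zubin:2.
The largest is 2 (to Nadia, Frank, Kira, and Zubin), so the eccentricity of Grace is 2.

2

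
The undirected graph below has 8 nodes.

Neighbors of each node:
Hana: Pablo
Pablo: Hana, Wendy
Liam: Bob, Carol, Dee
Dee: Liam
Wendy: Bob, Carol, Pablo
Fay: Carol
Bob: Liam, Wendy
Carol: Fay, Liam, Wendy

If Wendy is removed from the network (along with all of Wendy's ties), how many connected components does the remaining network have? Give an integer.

Without Wendy, the remaining ties split the others into: {Hana, Pablo}; {Bob, Carol, Dee, Fay, Liam}.
That's 2 separate components.

2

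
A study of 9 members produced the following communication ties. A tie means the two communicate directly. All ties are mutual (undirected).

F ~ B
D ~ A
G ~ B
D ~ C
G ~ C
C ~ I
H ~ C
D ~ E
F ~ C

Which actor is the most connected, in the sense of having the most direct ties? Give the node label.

C

Degrees — A:1, B:2, C:5, D:3, E:1, F:2, G:2, H:1, I:1.
The maximum is 5, attained only by C.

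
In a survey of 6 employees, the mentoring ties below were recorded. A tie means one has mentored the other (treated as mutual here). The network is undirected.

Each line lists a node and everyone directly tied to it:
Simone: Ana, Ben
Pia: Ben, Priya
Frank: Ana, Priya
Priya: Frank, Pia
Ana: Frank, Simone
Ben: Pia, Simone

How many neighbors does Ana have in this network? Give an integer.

Ana is directly tied to Frank and Simone. That is 2 neighbors, so the degree of Ana is 2.

2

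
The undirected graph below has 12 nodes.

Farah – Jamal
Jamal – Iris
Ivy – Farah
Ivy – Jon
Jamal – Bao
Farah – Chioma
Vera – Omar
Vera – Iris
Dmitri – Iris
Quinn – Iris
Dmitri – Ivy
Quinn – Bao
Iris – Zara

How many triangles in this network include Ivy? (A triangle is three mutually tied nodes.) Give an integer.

0

Ivy's neighbors are Dmitri, Farah, and Jon, but none of them are tied to each other, so no triangle contains Ivy.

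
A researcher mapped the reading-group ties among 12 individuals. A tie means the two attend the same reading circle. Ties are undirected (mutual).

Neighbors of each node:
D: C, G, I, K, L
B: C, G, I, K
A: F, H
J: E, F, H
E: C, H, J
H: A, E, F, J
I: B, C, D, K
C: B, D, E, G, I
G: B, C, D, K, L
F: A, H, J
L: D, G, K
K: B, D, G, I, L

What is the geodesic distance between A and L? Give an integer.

One shortest route is A – H – E – C – D – L, which uses 5 edges, and at distance 4 from A we only reach {B, D, G, I}, which does not include L. So d(A,L) = 5.

5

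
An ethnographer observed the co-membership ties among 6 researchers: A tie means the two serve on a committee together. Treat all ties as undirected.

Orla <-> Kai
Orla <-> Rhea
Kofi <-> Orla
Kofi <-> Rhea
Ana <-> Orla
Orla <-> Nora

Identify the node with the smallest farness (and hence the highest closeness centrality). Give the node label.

Farness (sum of distances to all others) for each node — Ana:9, Kai:9, Kofi:8, Nora:9, Orla:5, Rhea:8.
The smallest farness is 5, for Orla, so Orla has the highest closeness.

Orla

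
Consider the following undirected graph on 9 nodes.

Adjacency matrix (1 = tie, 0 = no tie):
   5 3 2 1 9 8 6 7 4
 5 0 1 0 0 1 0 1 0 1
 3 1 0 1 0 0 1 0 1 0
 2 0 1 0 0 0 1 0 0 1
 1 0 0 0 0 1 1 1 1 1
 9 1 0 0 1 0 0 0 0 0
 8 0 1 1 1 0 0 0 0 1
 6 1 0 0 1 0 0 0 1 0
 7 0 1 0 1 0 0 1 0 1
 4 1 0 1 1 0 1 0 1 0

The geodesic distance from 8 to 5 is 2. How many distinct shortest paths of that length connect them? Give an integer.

The shortest distance is 2. The length-2 paths are: 8–4–5; 8–3–5.
That gives 2 distinct shortest paths.

2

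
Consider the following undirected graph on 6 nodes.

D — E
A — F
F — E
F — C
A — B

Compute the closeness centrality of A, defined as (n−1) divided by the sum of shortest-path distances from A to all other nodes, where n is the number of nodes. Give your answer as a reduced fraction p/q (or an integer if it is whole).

5/9

Distances from A: B:1, C:2, D:3, E:2, F:1. Sum = 9.
n = 6, so closeness = 5/9.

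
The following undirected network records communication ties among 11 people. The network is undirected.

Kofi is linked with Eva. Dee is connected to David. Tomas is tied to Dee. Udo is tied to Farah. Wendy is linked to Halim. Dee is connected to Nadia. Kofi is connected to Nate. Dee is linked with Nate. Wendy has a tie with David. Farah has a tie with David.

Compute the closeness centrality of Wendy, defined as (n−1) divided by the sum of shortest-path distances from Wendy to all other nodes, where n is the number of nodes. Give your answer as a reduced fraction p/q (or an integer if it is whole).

10/27

Distances from Wendy: David:1, Dee:2, Eva:5, Farah:2, Halim:1, Kofi:4, Nadia:3, Nate:3, Tomas:3, Udo:3. Sum = 27.
n = 11, so closeness = 10/27.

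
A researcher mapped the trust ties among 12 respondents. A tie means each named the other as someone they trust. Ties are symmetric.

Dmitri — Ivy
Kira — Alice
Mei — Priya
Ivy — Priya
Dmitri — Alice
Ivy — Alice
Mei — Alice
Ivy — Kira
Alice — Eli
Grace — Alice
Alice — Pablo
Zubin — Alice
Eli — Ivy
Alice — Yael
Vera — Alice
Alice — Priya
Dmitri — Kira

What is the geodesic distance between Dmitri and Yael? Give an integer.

One shortest route is Dmitri – Alice – Yael, which uses 2 edges, and Dmitri and Yael are not directly tied, so nothing shorter exists. So d(Dmitri,Yael) = 2.

2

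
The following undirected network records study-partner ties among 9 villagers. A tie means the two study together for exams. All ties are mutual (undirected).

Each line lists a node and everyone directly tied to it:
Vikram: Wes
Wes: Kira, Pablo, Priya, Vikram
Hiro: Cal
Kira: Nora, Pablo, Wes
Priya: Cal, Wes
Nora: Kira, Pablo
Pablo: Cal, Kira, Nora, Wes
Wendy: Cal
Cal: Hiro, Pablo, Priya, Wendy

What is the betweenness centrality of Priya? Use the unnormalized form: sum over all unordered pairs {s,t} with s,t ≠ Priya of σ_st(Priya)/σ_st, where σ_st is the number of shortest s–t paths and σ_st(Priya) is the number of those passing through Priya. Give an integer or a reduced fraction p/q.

Pairs whose geodesics pass through Priya — Wendy–Vikram: 1/2; Wendy–Wes: 1/2; Vikram–Hiro: 1/2; Vikram–Cal: 1/2; Wes–Hiro: 1/2; Wes–Cal: 1/2.
All other pairs contribute 0.
Summing the contributions gives betweenness(Priya) = 3.

3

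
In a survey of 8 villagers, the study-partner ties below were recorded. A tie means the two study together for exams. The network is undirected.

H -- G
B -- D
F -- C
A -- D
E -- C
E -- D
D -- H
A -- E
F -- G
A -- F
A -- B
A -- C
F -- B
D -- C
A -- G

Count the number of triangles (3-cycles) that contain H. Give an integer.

H's neighbors are D and G, but none of them are tied to each other, so no triangle contains H.

0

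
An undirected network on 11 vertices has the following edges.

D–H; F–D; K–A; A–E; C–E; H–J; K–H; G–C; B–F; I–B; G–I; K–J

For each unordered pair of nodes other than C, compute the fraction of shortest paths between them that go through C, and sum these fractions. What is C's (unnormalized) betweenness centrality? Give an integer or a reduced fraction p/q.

9

Pairs whose geodesics pass through C — K–I: 1/2; K–G: 1; J–G: 1; H–G: 1/2; F–E: 1/2; B–E: 1; B–A: 1/2; I–E: 1; I–A: 1; G–E: 1; G–A: 1.
All other pairs contribute 0.
Summing the contributions gives betweenness(C) = 9.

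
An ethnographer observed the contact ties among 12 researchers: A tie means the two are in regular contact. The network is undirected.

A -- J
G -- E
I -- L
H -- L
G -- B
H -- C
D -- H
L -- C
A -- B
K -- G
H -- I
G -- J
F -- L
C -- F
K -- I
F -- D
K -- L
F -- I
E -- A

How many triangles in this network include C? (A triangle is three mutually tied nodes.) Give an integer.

C's neighbors: F, H, and L.
Neighbor pairs that are themselves tied: C–F–L; C–H–L. Each forms one triangle with C, for 2 in total.

2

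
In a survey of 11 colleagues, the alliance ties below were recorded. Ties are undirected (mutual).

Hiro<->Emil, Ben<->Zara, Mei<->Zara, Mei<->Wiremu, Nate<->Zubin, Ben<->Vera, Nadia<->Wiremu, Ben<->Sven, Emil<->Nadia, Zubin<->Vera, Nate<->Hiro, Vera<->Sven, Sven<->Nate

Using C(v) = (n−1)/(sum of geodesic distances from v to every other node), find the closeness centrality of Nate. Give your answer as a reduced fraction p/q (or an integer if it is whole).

Distances from Nate: Ben:2, Emil:2, Hiro:1, Mei:4, Nadia:3, Sven:1, Vera:2, Wiremu:4, Zara:3, Zubin:1. Sum = 23.
n = 11, so closeness = 10/23.

10/23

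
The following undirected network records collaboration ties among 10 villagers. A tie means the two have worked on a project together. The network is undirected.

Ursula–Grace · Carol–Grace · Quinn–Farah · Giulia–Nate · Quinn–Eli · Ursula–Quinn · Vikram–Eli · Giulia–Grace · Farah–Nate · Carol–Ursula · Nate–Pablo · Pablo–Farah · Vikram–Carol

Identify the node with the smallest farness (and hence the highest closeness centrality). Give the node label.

Quinn

Farness (sum of distances to all others) for each node — Carol:19, Eli:21, Farah:18, Giulia:20, Grace:18, Nate:20, Pablo:23, Quinn:16, Ursula:17, Vikram:22.
The smallest farness is 16, for Quinn, so Quinn has the highest closeness.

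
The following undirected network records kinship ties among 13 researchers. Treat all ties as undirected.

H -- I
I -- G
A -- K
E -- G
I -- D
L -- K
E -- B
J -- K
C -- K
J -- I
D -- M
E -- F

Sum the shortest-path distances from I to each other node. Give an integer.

Distances from I: A:3, B:3, C:3, D:1, E:2, F:3, G:1, H:1, J:1, K:2, L:3, M:2.
Sum = 3 + 3 + 3 + 1 + 2 + 3 + 1 + 1 + 1 + 2 + 3 + 2 = 25.

25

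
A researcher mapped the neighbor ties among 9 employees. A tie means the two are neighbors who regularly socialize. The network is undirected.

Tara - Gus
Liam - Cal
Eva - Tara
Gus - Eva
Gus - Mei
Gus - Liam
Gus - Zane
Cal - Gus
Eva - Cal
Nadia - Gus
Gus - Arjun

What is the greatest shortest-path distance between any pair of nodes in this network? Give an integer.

2

Eccentricity of each node (its greatest distance to any other): Arjun:2, Cal:2, Eva:2, Gus:1, Liam:2, Mei:2, Nadia:2, Tara:2, Zane:2.
The maximum eccentricity is 2, realized for instance by the pair Mei–Tara via Mei – Gus – Tara. So the diameter is 2.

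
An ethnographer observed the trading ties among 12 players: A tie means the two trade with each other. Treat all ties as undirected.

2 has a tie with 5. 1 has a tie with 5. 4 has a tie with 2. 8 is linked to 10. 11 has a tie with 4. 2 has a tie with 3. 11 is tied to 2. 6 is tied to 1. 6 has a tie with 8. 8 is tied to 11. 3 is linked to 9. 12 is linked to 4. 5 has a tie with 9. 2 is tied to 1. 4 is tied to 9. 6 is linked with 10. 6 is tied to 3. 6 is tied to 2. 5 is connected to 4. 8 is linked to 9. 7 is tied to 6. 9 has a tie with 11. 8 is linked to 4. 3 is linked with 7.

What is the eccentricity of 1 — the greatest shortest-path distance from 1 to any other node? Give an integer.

Distances from 1: 2:1, 3:2, 4:2, 5:1, 6:1, 7:2, 8:2, 9:2, 10:2, 11:2, 12:3.
The largest is 3 (to 12), so the eccentricity of 1 is 3.

3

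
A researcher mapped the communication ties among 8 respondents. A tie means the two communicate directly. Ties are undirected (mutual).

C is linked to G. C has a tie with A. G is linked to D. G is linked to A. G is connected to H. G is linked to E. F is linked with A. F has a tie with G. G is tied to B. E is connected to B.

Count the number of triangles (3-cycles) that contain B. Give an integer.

1

B's neighbors: E and G.
Neighbor pairs that are themselves tied: B–E–G. Each forms one triangle with B, for 1 in total.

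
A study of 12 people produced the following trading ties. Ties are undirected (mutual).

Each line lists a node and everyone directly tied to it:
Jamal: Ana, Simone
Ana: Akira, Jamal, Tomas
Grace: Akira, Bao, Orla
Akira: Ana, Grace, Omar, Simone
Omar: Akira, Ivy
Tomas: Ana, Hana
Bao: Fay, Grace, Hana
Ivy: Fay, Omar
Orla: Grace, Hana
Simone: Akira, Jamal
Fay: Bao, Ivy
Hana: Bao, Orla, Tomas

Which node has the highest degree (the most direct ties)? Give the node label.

Degrees — Akira:4, Ana:3, Bao:3, Fay:2, Grace:3, Hana:3, Ivy:2, Jamal:2, Omar:2, Orla:2, Simone:2, Tomas:2.
The maximum is 4, attained only by Akira.

Akira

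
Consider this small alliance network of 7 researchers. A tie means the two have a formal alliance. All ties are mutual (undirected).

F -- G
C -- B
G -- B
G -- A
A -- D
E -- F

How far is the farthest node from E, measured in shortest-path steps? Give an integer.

Distances from E: A:3, B:3, C:4, D:4, F:1, G:2.
The largest is 4 (to C and D), so the eccentricity of E is 4.

4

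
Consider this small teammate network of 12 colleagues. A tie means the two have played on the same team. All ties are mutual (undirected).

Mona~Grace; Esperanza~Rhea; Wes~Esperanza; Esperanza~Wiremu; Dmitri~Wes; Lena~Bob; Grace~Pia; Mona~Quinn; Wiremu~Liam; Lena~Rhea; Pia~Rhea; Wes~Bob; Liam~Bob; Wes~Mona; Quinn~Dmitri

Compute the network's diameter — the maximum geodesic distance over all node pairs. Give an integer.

4

Eccentricity of each node (its greatest distance to any other): Bob:3, Dmitri:4, Esperanza:3, Grace:4, Lena:4, Liam:4, Mona:3, Pia:4, Quinn:4, Rhea:4, Wes:3, Wiremu:4.
The maximum eccentricity is 4, realized for instance by the pair Wiremu–Quinn via Wiremu – Esperanza – Wes – Dmitri – Quinn. So the diameter is 4.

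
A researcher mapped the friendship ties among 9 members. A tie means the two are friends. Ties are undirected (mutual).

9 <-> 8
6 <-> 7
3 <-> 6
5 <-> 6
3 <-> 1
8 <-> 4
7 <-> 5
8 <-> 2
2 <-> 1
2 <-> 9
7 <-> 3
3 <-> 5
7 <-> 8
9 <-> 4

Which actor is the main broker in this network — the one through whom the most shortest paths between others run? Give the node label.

8

Unnormalized betweenness of each node: 1:5/2, 2:7/2, 3:4, 4:0, 5:0, 6:0, 7:19/2, 8:21/2, 9:1.
8 has the largest value, 21/2, making it the main broker — the node through which the most shortest paths run.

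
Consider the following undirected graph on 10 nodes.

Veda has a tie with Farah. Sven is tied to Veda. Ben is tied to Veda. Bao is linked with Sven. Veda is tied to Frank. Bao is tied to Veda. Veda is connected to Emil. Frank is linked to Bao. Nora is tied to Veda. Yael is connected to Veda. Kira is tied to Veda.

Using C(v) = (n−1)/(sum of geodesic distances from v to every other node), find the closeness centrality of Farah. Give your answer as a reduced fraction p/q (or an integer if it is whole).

9/17

Distances from Farah: Bao:2, Ben:2, Emil:2, Frank:2, Kira:2, Nora:2, Sven:2, Veda:1, Yael:2. Sum = 17.
n = 10, so closeness = 9/17.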